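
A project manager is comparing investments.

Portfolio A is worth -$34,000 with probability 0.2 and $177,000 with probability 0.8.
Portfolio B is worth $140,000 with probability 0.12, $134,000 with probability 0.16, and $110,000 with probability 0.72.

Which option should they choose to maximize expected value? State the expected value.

Portfolio A ($134,800)

Portfolio A = 0.2 × (-34000) + 0.8 × 177000 = -6800 + 141600 = 134800
Portfolio B = 0.12 × 140000 + 0.16 × 134000 + 0.72 × 110000 = 16800 + 21440 + 79200 = 117440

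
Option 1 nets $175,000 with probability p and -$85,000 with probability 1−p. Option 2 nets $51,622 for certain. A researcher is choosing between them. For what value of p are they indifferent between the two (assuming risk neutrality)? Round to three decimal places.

p·175000 + (1−p)·(-85000) = 51622
260000p − 85000 = 51622
p = (51622 + 85000) / 260000

p = 0.525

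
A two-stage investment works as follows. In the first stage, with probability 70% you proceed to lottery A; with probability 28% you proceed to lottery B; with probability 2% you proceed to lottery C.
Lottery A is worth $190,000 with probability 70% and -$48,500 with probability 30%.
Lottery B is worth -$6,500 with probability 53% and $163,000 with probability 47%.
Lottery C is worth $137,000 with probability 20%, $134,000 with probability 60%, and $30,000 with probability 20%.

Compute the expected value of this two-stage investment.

$105,677.20

EV(A) = 0.7 × 190000 + 0.3 × (-48500) = 133000 − 14550 = 118450
EV(B) = 0.53 × (-6500) + 0.47 × 163000 = -3445 + 76610 = 73165
EV(C) = 0.2 × 137000 + 0.6 × 134000 + 0.2 × 30000 = 27400 + 80400 + 6000 = 113800
Overall = 0.7 × 118450 + 0.28 × 73165 + 0.02 × 113800 = 82915 + 20486.2 + 2276 = 105677.2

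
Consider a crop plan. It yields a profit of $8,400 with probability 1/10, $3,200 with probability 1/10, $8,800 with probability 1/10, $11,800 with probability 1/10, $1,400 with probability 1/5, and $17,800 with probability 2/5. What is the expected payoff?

EV = 1/10 × 8400 + 1/10 × 3200 + 1/10 × 8800 + 1/10 × 11800 + 1/5 × 1400 + 2/5 × 17800 = 840 + 320 + 880 + 1180 + 280 + 7120 = 10620

$10,620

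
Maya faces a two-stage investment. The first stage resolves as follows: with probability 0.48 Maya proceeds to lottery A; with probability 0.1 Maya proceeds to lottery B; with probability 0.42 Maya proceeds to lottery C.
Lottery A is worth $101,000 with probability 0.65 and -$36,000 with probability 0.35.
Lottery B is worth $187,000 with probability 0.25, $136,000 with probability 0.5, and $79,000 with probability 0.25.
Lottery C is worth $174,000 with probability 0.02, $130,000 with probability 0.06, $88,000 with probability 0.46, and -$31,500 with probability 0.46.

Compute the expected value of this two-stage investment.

EV(A) = 0.65 × 101000 + 0.35 × (-36000) = 65650 − 12600 = 53050
EV(B) = 0.25 × 187000 + 0.5 × 136000 + 0.25 × 79000 = 46750 + 68000 + 19750 = 134500
EV(C) = 0.02 × 174000 + 0.06 × 130000 + 0.46 × 88000 + 0.46 × (-31500) = 3480 + 7800 + 40480 − 14490 = 37270
Overall = 0.48 × 53050 + 0.1 × 134500 + 0.42 × 37270 = 25464 + 13450 + 15653.4 = 54567.4

$54,567.40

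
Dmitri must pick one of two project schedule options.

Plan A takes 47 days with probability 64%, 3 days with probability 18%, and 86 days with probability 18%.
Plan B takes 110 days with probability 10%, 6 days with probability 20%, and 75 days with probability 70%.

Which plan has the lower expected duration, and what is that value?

Plan A (46.1 days)

Plan A = 0.64 × 47 + 0.18 × 3 + 0.18 × 86 = 30.08 + 0.54 + 15.48 = 46.1
Plan B = 0.1 × 110 + 0.2 × 6 + 0.7 × 75 = 11 + 1.2 + 52.5 = 64.7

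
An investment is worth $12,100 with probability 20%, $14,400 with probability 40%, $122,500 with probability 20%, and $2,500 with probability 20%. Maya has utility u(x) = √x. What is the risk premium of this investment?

$10,680

E[u] = 0.2·√12100 + 0.4·√14400 + 0.2·√122500 + 0.2·√2500 = 0.2·110 + 0.4·120 + 0.2·350 + 0.2·50 = 150
CE = (150)² = 22500
Risk premium = EV − CE = 33180 − 22500 = 10680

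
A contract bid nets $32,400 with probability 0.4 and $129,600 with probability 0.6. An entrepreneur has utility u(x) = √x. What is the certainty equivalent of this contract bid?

E[u] = 0.4·√32400 + 0.6·√129600 = 0.4·180 + 0.6·360 = 288
CE = (288)² = 82944

$82,944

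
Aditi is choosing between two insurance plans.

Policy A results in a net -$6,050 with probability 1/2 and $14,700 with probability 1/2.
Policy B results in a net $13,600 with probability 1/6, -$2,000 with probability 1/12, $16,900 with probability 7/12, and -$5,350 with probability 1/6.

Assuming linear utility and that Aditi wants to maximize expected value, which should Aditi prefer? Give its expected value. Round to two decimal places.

Policy B ($11,066.67)

Policy A = 1/2 × (-6050) + 1/2 × 14700 = -3025 + 7350 = 4325
Policy B = 1/6 × 13600 + 1/12 × (-2000) + 7/12 × 16900 + 1/6 × (-5350) = 2266.6667 − 166.6667 + 9858.3333 − 891.6667 = 11066.6667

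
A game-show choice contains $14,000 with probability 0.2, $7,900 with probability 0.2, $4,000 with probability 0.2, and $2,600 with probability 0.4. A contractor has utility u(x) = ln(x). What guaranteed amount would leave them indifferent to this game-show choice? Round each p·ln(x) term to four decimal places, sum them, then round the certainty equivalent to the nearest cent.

$4,956.23

E[u] = 0.2·ln(14000) + 0.2·ln(7900) + 0.2·ln(4000) + 0.4·ln(2600) = 1.9094 + 1.7949 + 1.6588 + 3.1453 = 8.5084
CE = e^8.5084 ≈ 4956.23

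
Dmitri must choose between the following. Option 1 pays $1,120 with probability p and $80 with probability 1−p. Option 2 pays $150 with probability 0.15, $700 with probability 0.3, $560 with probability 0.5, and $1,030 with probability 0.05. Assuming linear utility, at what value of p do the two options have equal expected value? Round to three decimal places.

EV(Option 2) = 0.15 × 150 + 0.3 × 700 + 0.5 × 560 + 0.05 × 1030 = 22.5 + 210 + 280 + 51.5 = 564
p·1120 + (1−p)·80 = 564
1040p + 80 = 564
p = (564 − 80) / 1040

p = 0.465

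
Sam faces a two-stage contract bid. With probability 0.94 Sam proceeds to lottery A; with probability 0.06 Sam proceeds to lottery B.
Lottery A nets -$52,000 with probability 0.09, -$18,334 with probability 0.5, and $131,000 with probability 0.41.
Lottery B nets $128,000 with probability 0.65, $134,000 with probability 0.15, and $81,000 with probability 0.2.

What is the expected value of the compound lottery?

EV(A) = 0.09 × (-52000) + 0.5 × (-18334) + 0.41 × 131000 = -4680 − 9167 + 53710 = 39863
EV(B) = 0.65 × 128000 + 0.15 × 134000 + 0.2 × 81000 = 83200 + 20100 + 16200 = 119500
Overall = 0.94 × 39863 + 0.06 × 119500 = 37471.22 + 7170 = 44641.22

$44,641.22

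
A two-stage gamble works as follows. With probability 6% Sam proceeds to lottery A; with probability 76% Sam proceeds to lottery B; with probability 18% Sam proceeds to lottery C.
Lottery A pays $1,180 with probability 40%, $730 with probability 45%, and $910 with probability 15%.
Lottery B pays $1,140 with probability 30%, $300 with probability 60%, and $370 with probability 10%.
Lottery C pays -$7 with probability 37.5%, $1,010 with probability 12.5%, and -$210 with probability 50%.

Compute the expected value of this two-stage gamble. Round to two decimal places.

$484.41

EV(A) = 0.4 × 1180 + 0.45 × 730 + 0.15 × 910 = 472 + 328.5 + 136.5 = 937
EV(B) = 0.3 × 1140 + 0.6 × 300 + 0.1 × 370 = 342 + 180 + 37 = 559
EV(C) = 0.375 × (-7) + 0.125 × 1010 + 0.5 × (-210) = -2.625 + 126.25 − 105 = 18.625
Overall = 0.06 × 937 + 0.76 × 559 + 0.18 × 18.625 = 56.22 + 424.84 + 3.3525 = 484.4125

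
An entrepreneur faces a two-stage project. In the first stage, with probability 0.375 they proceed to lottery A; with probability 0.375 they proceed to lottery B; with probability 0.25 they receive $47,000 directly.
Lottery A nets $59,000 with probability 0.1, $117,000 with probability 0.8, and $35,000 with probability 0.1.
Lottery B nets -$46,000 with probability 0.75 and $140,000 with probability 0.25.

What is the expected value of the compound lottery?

$50,562.50

EV(A) = 0.1 × 59000 + 0.8 × 117000 + 0.1 × 35000 = 5900 + 93600 + 3500 = 103000
EV(B) = 0.75 × (-46000) + 0.25 × 140000 = -34500 + 35000 = 500
Branch C: 47000 (certain)
Overall = 0.375 × 103000 + 0.375 × 500 + 0.25 × 47000 = 38625 + 187.5 + 11750 = 50562.5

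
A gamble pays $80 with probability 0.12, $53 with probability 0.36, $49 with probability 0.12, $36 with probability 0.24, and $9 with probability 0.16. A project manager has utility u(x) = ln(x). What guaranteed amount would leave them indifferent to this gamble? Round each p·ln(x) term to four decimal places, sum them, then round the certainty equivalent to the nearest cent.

E[u] = 0.12·ln(80) + 0.36·ln(53) + 0.12·ln(49) + 0.24·ln(36) + 0.16·ln(9) = 0.5258 + 1.4293 + 0.4670 + 0.8600 + 0.3516 = 3.6337
CE = e^3.6337 ≈ 37.85

$37.85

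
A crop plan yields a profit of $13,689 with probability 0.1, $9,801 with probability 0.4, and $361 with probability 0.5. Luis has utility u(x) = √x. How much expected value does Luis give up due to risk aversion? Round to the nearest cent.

E[u] = 0.1·√13689 + 0.4·√9801 + 0.5·√361 = 0.1·117 + 0.4·99 + 0.5·19 = 60.8
CE = (60.8)² = 3696.64
Risk premium = EV − CE = 5469.8 − 3696.64 = 1773.16

$1,773.16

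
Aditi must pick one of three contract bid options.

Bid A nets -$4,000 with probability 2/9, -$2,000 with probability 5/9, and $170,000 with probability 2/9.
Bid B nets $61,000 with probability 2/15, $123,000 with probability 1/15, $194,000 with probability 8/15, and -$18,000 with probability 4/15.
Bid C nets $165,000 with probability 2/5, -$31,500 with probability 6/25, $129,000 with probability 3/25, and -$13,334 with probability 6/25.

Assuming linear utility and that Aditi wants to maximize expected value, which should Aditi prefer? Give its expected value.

Bid A = 2/9 × (-4000) + 5/9 × (-2000) + 2/9 × 170000 = -888.8889 − 1111.1111 + 37777.7778 = 35777.7778
Bid B = 2/15 × 61000 + 1/15 × 123000 + 8/15 × 194000 + 4/15 × (-18000) = 8133.3333 + 8200 + 103466.6667 − 4800 = 115000
Bid C = 2/5 × 165000 + 6/25 × (-31500) + 3/25 × 129000 + 6/25 × (-13334) = 66000 − 7560 + 15480 − 3200.16 = 70719.84

Bid B ($115,000)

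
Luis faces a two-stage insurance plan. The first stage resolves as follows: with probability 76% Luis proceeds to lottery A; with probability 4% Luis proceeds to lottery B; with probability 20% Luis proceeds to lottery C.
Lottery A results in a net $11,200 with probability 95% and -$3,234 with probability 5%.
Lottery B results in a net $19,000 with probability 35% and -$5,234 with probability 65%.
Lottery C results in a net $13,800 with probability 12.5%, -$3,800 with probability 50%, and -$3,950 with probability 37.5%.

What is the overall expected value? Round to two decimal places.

EV(A) = 0.95 × 11200 + 0.05 × (-3234) = 10640 − 161.7 = 10478.3
EV(B) = 0.35 × 19000 + 0.65 × (-5234) = 6650 − 3402.1 = 3247.9
EV(C) = 0.125 × 13800 + 0.5 × (-3800) + 0.375 × (-3950) = 1725 − 1900 − 1481.25 = -1656.25
Overall = 0.76 × 10478.3 + 0.04 × 3247.9 + 0.2 × (-1656.25) = 7963.508 + 129.916 − 331.25 = 7762.174

$7,762.17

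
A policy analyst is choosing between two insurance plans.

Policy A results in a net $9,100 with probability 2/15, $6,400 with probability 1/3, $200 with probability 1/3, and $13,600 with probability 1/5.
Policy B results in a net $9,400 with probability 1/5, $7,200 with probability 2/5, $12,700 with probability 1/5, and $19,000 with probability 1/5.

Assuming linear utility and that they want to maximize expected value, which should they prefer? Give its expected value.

Policy A = 2/15 × 9100 + 1/3 × 6400 + 1/3 × 200 + 1/5 × 13600 = 1213.3333 + 2133.3333 + 66.6667 + 2720 = 6133.3333
Policy B = 1/5 × 9400 + 2/5 × 7200 + 1/5 × 12700 + 1/5 × 19000 = 1880 + 2880 + 2540 + 3800 = 11100

Policy B ($11,100)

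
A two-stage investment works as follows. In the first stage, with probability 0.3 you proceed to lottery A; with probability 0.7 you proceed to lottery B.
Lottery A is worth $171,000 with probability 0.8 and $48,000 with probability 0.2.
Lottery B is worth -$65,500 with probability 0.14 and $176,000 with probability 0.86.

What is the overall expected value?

EV(A) = 0.8 × 171000 + 0.2 × 48000 = 136800 + 9600 = 146400
EV(B) = 0.14 × (-65500) + 0.86 × 176000 = -9170 + 151360 = 142190
Overall = 0.3 × 146400 + 0.7 × 142190 = 43920 + 99533 = 143453

$143,453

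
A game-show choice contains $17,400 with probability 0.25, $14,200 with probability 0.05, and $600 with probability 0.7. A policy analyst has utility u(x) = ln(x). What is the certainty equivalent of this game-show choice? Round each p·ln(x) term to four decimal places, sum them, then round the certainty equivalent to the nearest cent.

$1,631.08

E[u] = 0.25·ln(17400) + 0.05·ln(14200) + 0.7·ln(600) = 2.4411 + 0.4780 + 4.4779 = 7.3970
CE = e^7.3970 ≈ 1631.08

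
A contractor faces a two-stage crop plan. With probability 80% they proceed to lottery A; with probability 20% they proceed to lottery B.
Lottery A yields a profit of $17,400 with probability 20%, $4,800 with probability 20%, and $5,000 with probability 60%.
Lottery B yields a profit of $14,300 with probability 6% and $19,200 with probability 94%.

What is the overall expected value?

EV(A) = 0.2 × 17400 + 0.2 × 4800 + 0.6 × 5000 = 3480 + 960 + 3000 = 7440
EV(B) = 0.06 × 14300 + 0.94 × 19200 = 858 + 18048 = 18906
Overall = 0.8 × 7440 + 0.2 × 18906 = 5952 + 3781.2 = 9733.2

$9,733.20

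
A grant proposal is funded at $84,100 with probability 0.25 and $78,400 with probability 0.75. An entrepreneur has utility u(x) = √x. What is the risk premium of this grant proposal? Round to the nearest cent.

$18.75

E[u] = 0.25·√84100 + 0.75·√78400 = 0.25·290 + 0.75·280 = 282.5
CE = (282.5)² = 79806.25
Risk premium = EV − CE = 79825 − 79806.25 = 18.75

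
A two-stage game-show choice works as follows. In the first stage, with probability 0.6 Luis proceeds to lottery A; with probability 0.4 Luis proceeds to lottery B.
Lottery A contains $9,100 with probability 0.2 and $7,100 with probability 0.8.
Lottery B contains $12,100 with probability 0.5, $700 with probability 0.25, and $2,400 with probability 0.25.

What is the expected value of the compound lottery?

EV(A) = 0.2 × 9100 + 0.8 × 7100 = 1820 + 5680 = 7500
EV(B) = 0.5 × 12100 + 0.25 × 700 + 0.25 × 2400 = 6050 + 175 + 600 = 6825
Overall = 0.6 × 7500 + 0.4 × 6825 = 4500 + 2730 = 7230

$7,230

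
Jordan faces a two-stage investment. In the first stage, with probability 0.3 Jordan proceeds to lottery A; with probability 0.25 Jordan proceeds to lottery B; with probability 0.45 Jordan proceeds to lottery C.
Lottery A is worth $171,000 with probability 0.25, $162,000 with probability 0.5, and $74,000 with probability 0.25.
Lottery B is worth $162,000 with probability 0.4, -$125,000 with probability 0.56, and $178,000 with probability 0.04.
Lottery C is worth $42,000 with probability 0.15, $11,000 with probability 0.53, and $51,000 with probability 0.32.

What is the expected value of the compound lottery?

EV(A) = 0.25 × 171000 + 0.5 × 162000 + 0.25 × 74000 = 42750 + 81000 + 18500 = 142250
EV(B) = 0.4 × 162000 + 0.56 × (-125000) + 0.04 × 178000 = 64800 − 70000 + 7120 = 1920
EV(C) = 0.15 × 42000 + 0.53 × 11000 + 0.32 × 51000 = 6300 + 5830 + 16320 = 28450
Overall = 0.3 × 142250 + 0.25 × 1920 + 0.45 × 28450 = 42675 + 480 + 12802.5 = 55957.5

$55,957.50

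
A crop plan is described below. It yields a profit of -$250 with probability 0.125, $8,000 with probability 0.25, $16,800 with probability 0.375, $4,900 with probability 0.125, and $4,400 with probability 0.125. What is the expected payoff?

$9,431.25

EV = 0.125 × (-250) + 0.25 × 8000 + 0.375 × 16800 + 0.125 × 4900 + 0.125 × 4400 = -31.25 + 2000 + 6300 + 612.5 + 550 = 9431.25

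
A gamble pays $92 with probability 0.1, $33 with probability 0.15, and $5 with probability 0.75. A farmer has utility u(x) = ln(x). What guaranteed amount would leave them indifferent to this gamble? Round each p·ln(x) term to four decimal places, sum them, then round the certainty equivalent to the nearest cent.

E[u] = 0.1·ln(92) + 0.15·ln(33) + 0.75·ln(5) = 0.4522 + 0.5245 + 1.2071 = 2.1838
CE = e^2.1838 ≈ 8.88

$8.88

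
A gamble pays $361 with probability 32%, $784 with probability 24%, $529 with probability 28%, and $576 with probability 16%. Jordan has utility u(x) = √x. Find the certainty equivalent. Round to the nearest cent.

$532.69

E[u] = 0.32·√361 + 0.24·√784 + 0.28·√529 + 0.16·√576 = 0.32·19 + 0.24·28 + 0.28·23 + 0.16·24 = 23.08
CE = (23.08)² = 532.6864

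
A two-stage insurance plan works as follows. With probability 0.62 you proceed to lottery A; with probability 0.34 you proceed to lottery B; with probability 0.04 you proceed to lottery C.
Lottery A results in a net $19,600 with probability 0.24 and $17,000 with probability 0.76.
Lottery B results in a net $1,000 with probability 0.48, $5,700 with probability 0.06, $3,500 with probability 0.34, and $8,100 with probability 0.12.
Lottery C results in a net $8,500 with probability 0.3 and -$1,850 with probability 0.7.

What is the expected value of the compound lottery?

EV(A) = 0.24 × 19600 + 0.76 × 17000 = 4704 + 12920 = 17624
EV(B) = 0.48 × 1000 + 0.06 × 5700 + 0.34 × 3500 + 0.12 × 8100 = 480 + 342 + 1190 + 972 = 2984
EV(C) = 0.3 × 8500 + 0.7 × (-1850) = 2550 − 1295 = 1255
Overall = 0.62 × 17624 + 0.34 × 2984 + 0.04 × 1255 = 10926.88 + 1014.56 + 50.2 = 11991.64

$11,991.64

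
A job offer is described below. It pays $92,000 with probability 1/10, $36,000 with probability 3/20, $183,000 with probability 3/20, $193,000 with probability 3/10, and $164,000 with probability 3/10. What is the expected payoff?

$149,150

EV = 1/10 × 92000 + 3/20 × 36000 + 3/20 × 183000 + 3/10 × 193000 + 3/10 × 164000 = 9200 + 5400 + 27450 + 57900 + 49200 = 149150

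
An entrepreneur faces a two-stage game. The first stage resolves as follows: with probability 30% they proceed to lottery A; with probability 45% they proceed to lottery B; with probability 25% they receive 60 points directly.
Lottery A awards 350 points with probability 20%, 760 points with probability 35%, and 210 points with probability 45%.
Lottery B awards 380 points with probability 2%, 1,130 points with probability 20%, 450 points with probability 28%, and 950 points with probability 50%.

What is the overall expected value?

EV(A) = 0.2 × 350 + 0.35 × 760 + 0.45 × 210 = 70 + 266 + 94.5 = 430.5
EV(B) = 0.02 × 380 + 0.2 × 1130 + 0.28 × 450 + 0.5 × 950 = 7.6 + 226 + 126 + 475 = 834.6
Branch C: 60 (certain)
Overall = 0.3 × 430.5 + 0.45 × 834.6 + 0.25 × 60 = 129.15 + 375.57 + 15 = 519.72

519.72 points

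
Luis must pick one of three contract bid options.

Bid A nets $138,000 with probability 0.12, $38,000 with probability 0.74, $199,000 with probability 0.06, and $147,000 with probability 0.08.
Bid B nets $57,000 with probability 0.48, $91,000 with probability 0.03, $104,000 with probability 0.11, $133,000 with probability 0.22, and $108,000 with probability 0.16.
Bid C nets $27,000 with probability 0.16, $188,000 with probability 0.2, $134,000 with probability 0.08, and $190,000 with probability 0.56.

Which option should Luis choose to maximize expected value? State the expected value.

Bid C ($159,040)

Bid A = 0.12 × 138000 + 0.74 × 38000 + 0.06 × 199000 + 0.08 × 147000 = 16560 + 28120 + 11940 + 11760 = 68380
Bid B = 0.48 × 57000 + 0.03 × 91000 + 0.11 × 104000 + 0.22 × 133000 + 0.16 × 108000 = 27360 + 2730 + 11440 + 29260 + 17280 = 88070
Bid C = 0.16 × 27000 + 0.2 × 188000 + 0.08 × 134000 + 0.56 × 190000 = 4320 + 37600 + 10720 + 106400 = 159040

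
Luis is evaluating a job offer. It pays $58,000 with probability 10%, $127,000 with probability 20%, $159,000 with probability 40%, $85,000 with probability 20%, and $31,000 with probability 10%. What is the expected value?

EV = 0.1 × 58000 + 0.2 × 127000 + 0.4 × 159000 + 0.2 × 85000 + 0.1 × 31000 = 5800 + 25400 + 63600 + 17000 + 3100 = 114900

$114,900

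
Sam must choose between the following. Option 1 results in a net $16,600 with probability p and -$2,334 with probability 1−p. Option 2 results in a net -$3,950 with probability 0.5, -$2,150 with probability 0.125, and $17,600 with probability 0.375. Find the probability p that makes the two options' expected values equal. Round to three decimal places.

EV(Option 2) = 0.5 × (-3950) + 0.125 × (-2150) + 0.375 × 17600 = -1975 − 268.75 + 6600 = 4356.25
p·16600 + (1−p)·(-2334) = 4356.25
18934p − 2334 = 4356.25
p = (4356.25 + 2334) / 18934

p = 0.353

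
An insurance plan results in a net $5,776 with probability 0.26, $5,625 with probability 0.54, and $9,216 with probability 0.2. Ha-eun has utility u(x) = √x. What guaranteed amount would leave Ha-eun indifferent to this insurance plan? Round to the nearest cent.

$6,313.89

E[u] = 0.26·√5776 + 0.54·√5625 + 0.2·√9216 = 0.26·76 + 0.54·75 + 0.2·96 = 79.46
CE = (79.46)² = 6313.8916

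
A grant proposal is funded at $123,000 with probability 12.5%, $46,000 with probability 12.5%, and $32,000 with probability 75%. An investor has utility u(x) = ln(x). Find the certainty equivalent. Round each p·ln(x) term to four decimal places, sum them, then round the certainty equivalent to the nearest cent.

$39,620.42

E[u] = 0.125·ln(123000) + 0.125·ln(46000) + 0.75·ln(32000) = 1.4650 + 1.3420 + 7.7801 = 10.5871
CE = e^10.5871 ≈ 39620.42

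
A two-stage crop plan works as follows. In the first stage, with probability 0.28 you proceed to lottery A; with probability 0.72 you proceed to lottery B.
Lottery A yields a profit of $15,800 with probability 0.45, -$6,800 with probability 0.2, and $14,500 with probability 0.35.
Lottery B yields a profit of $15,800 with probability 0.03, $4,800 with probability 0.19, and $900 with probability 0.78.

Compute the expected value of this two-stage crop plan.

$4,534.36

EV(A) = 0.45 × 15800 + 0.2 × (-6800) + 0.35 × 14500 = 7110 − 1360 + 5075 = 10825
EV(B) = 0.03 × 15800 + 0.19 × 4800 + 0.78 × 900 = 474 + 912 + 702 = 2088
Overall = 0.28 × 10825 + 0.72 × 2088 = 3031 + 1503.36 = 4534.36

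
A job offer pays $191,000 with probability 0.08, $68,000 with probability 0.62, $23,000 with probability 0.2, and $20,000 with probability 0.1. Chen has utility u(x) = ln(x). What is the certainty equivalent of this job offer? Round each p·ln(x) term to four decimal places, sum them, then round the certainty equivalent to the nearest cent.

E[u] = 0.08·ln(191000) + 0.62·ln(68000) + 0.2·ln(23000) + 0.1·ln(20000) = 0.9728 + 6.8989 + 2.0086 + 0.9903 = 10.8706
CE = e^10.8706 ≈ 52606.76

$52,606.76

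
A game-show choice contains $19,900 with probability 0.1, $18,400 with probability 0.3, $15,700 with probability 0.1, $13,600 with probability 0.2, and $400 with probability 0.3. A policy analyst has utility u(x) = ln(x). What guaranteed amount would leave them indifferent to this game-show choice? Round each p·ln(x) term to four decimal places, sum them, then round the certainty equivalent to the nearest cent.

$5,447.43

E[u] = 0.1·ln(19900) + 0.3·ln(18400) + 0.1·ln(15700) + 0.2·ln(13600) + 0.3·ln(400) = 0.9898 + 2.9460 + 0.9661 + 1.9036 + 1.7974 = 8.6029
CE = e^8.6029 ≈ 5447.43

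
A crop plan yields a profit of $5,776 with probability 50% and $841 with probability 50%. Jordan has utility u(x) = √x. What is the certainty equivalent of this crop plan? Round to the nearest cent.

$2,756.25

E[u] = 0.5·√5776 + 0.5·√841 = 0.5·76 + 0.5·29 = 52.5
CE = (52.5)² = 2756.25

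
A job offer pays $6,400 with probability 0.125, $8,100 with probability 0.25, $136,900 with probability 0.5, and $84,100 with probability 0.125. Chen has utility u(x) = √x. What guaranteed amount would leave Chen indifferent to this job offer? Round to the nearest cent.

E[u] = 0.125·√6400 + 0.25·√8100 + 0.5·√136900 + 0.125·√84100 = 0.125·80 + 0.25·90 + 0.5·370 + 0.125·290 = 253.75
CE = (253.75)² = 64389.0625

$64,389.06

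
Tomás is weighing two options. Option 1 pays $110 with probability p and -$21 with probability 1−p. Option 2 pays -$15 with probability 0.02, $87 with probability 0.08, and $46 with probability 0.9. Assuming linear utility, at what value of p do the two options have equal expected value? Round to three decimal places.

EV(Option 2) = 0.02 × (-15) + 0.08 × 87 + 0.9 × 46 = -0.3 + 6.96 + 41.4 = 48.06
p·110 + (1−p)·(-21) = 48.06
131p − 21 = 48.06
p = (48.06 + 21) / 131

p = 0.527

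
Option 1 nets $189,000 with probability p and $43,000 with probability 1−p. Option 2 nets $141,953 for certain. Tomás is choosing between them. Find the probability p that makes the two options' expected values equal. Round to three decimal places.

p·189000 + (1−p)·43000 = 141953
146000p + 43000 = 141953
p = (141953 − 43000) / 146000

p = 0.678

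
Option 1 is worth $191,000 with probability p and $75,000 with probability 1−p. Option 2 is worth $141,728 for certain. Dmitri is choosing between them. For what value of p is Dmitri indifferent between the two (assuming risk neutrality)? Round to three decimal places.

p·191000 + (1−p)·75000 = 141728
116000p + 75000 = 141728
p = (141728 − 75000) / 116000

p = 0.575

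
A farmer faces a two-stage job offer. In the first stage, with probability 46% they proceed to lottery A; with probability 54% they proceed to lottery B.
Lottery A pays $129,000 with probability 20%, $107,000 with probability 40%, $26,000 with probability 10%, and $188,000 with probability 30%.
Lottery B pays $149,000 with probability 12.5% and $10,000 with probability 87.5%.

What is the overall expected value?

$73,478.50

EV(A) = 0.2 × 129000 + 0.4 × 107000 + 0.1 × 26000 + 0.3 × 188000 = 25800 + 42800 + 2600 + 56400 = 127600
EV(B) = 0.125 × 149000 + 0.875 × 10000 = 18625 + 8750 = 27375
Overall = 0.46 × 127600 + 0.54 × 27375 = 58696 + 14782.5 = 73478.5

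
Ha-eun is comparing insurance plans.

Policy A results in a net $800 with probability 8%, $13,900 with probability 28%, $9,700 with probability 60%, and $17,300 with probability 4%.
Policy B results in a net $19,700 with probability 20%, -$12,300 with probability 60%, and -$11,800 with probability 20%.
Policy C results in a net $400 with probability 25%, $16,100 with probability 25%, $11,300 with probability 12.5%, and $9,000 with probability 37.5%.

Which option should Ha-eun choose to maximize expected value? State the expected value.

Policy A = 0.08 × 800 + 0.28 × 13900 + 0.6 × 9700 + 0.04 × 17300 = 64 + 3892 + 5820 + 692 = 10468
Policy B = 0.2 × 19700 + 0.6 × (-12300) + 0.2 × (-11800) = 3940 − 7380 − 2360 = -5800
Policy C = 0.25 × 400 + 0.25 × 16100 + 0.125 × 11300 + 0.375 × 9000 = 100 + 4025 + 1412.5 + 3375 = 8912.5

Policy A ($10,468)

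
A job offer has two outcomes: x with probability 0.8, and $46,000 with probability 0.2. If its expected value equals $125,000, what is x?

x = $144,750

0.8·x + 0.2·46000 = 125000
0.8·x = 125000 − 9200 = 115800
x = 115800 / 0.8 = 144750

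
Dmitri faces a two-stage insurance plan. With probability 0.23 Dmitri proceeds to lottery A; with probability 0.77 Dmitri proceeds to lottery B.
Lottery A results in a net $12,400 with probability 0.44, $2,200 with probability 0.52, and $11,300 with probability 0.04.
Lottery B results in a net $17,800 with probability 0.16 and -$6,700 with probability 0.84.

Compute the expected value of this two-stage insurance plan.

EV(A) = 0.44 × 12400 + 0.52 × 2200 + 0.04 × 11300 = 5456 + 1144 + 452 = 7052
EV(B) = 0.16 × 17800 + 0.84 × (-6700) = 2848 − 5628 = -2780
Overall = 0.23 × 7052 + 0.77 × (-2780) = 1621.96 − 2140.6 = -518.64

-$518.64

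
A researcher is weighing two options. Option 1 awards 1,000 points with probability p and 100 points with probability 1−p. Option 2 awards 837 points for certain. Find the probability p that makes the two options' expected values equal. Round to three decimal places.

p = 0.819

p·1000 + (1−p)·100 = 837
900p + 100 = 837
p = (837 − 100) / 900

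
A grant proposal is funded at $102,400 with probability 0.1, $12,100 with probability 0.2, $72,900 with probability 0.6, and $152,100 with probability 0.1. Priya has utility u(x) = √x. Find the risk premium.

$6,585

E[u] = 0.1·√102400 + 0.2·√12100 + 0.6·√72900 + 0.1·√152100 = 0.1·320 + 0.2·110 + 0.6·270 + 0.1·390 = 255
CE = (255)² = 65025
Risk premium = EV − CE = 71610 − 65025 = 6585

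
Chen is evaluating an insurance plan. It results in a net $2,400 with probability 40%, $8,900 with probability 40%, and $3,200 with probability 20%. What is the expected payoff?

EV = 0.4 × 2400 + 0.4 × 8900 + 0.2 × 3200 = 960 + 3560 + 640 = 5160

$5,160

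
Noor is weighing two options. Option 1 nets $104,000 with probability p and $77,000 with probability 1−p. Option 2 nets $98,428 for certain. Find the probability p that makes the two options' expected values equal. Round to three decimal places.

p = 0.794

p·104000 + (1−p)·77000 = 98428
27000p + 77000 = 98428
p = (98428 − 77000) / 27000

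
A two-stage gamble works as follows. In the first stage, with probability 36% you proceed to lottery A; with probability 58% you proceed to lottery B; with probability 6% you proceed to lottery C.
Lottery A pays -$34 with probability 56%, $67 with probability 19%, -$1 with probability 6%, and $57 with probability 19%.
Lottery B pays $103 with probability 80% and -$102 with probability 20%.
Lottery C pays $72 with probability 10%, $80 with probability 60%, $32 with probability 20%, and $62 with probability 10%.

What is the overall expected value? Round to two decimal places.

$41.63

EV(A) = 0.56 × (-34) + 0.19 × 67 + 0.06 × (-1) + 0.19 × 57 = -19.04 + 12.73 − 0.06 + 10.83 = 4.46
EV(B) = 0.8 × 103 + 0.2 × (-102) = 82.4 − 20.4 = 62
EV(C) = 0.1 × 72 + 0.6 × 80 + 0.2 × 32 + 0.1 × 62 = 7.2 + 48 + 6.4 + 6.2 = 67.8
Overall = 0.36 × 4.46 + 0.58 × 62 + 0.06 × 67.8 = 1.6056 + 35.96 + 4.068 = 41.6336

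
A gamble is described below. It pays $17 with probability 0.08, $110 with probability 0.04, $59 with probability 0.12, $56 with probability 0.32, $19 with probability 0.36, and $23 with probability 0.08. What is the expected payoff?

$39.44

EV = 0.08 × 17 + 0.04 × 110 + 0.12 × 59 + 0.32 × 56 + 0.36 × 19 + 0.08 × 23 = 1.36 + 4.4 + 7.08 + 17.92 + 6.84 + 1.84 = 39.44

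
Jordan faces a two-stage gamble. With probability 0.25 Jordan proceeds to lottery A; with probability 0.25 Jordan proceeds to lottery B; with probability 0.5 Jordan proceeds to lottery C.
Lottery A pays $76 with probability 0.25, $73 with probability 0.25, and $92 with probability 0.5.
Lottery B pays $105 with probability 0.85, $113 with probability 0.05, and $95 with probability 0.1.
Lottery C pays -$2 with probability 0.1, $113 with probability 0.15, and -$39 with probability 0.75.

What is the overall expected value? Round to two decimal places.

$40.66

EV(A) = 0.25 × 76 + 0.25 × 73 + 0.5 × 92 = 19 + 18.25 + 46 = 83.25
EV(B) = 0.85 × 105 + 0.05 × 113 + 0.1 × 95 = 89.25 + 5.65 + 9.5 = 104.4
EV(C) = 0.1 × (-2) + 0.15 × 113 + 0.75 × (-39) = -0.2 + 16.95 − 29.25 = -12.5
Overall = 0.25 × 83.25 + 0.25 × 104.4 + 0.5 × (-12.5) = 20.8125 + 26.1 − 6.25 = 40.6625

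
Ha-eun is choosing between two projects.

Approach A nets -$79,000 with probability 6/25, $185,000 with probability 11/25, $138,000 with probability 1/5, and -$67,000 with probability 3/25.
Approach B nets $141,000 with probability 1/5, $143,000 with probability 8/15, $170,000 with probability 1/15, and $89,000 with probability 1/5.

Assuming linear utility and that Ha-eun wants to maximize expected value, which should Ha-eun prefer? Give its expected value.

Approach B ($133,600)

Approach A = 6/25 × (-79000) + 11/25 × 185000 + 1/5 × 138000 + 3/25 × (-67000) = -18960 + 81400 + 27600 − 8040 = 82000
Approach B = 1/5 × 141000 + 8/15 × 143000 + 1/15 × 170000 + 1/5 × 89000 = 28200 + 76266.6667 + 11333.3333 + 17800 = 133600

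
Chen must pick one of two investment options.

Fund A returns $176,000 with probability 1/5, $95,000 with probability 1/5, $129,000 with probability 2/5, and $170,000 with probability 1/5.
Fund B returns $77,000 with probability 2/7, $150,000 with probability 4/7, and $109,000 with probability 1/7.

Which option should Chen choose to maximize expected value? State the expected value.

Fund A ($139,800)

Fund A = 1/5 × 176000 + 1/5 × 95000 + 2/5 × 129000 + 1/5 × 170000 = 35200 + 19000 + 51600 + 34000 = 139800
Fund B = 2/7 × 77000 + 4/7 × 150000 + 1/7 × 109000 = 22000 + 85714.2857 + 15571.4286 = 123285.7143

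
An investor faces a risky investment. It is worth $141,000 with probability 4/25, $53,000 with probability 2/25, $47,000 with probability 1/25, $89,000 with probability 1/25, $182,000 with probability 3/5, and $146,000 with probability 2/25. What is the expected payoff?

$153,120

EV = 4/25 × 141000 + 2/25 × 53000 + 1/25 × 47000 + 1/25 × 89000 + 3/5 × 182000 + 2/25 × 146000 = 22560 + 4240 + 1880 + 3560 + 109200 + 11680 = 153120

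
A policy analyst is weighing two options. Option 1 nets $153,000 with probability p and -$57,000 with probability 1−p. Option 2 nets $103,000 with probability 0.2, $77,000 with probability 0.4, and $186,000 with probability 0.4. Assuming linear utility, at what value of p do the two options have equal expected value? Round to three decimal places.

EV(Option 2) = 0.2 × 103000 + 0.4 × 77000 + 0.4 × 186000 = 20600 + 30800 + 74400 = 125800
p·153000 + (1−p)·(-57000) = 125800
210000p − 57000 = 125800
p = (125800 + 57000) / 210000

p = 0.870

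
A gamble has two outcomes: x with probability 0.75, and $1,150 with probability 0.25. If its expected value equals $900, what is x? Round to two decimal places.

x = $816.67

0.75·x + 0.25·1150 = 900
0.75·x = 900 − 287.5 = 612.5
x = 612.5 / 0.75 = 816.6667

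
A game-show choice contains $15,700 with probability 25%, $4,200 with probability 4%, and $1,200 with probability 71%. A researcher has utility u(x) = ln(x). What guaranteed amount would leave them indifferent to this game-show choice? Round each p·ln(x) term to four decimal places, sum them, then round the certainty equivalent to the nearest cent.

$2,399.70

E[u] = 0.25·ln(15700) + 0.04·ln(4200) + 0.71·ln(1200) = 2.4154 + 0.3337 + 5.0340 = 7.7831
CE = e^7.7831 ≈ 2399.70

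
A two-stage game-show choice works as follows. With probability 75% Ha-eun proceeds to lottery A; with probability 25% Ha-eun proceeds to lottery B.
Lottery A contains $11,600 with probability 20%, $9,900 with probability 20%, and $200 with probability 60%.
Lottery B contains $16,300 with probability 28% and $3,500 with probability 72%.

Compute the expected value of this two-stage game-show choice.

EV(A) = 0.2 × 11600 + 0.2 × 9900 + 0.6 × 200 = 2320 + 1980 + 120 = 4420
EV(B) = 0.28 × 16300 + 0.72 × 3500 = 4564 + 2520 = 7084
Overall = 0.75 × 4420 + 0.25 × 7084 = 3315 + 1771 = 5086

$5,086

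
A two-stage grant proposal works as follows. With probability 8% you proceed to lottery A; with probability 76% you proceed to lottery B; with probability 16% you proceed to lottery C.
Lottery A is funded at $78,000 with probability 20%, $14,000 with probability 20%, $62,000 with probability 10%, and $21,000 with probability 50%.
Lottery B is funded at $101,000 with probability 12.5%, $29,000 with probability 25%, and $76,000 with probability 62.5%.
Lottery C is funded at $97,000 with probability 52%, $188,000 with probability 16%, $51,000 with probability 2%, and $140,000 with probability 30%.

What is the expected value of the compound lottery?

$73,779.40

EV(A) = 0.2 × 78000 + 0.2 × 14000 + 0.1 × 62000 + 0.5 × 21000 = 15600 + 2800 + 6200 + 10500 = 35100
EV(B) = 0.125 × 101000 + 0.25 × 29000 + 0.625 × 76000 = 12625 + 7250 + 47500 = 67375
EV(C) = 0.52 × 97000 + 0.16 × 188000 + 0.02 × 51000 + 0.3 × 140000 = 50440 + 30080 + 1020 + 42000 = 123540
Overall = 0.08 × 35100 + 0.76 × 67375 + 0.16 × 123540 = 2808 + 51205 + 19766.4 = 73779.4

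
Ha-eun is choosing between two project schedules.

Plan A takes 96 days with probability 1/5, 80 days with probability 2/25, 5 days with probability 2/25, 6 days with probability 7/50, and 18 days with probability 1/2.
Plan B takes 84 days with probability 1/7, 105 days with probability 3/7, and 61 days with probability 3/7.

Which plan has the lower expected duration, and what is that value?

Plan A (35.84 days)

Plan A = 1/5 × 96 + 2/25 × 80 + 2/25 × 5 + 7/50 × 6 + 1/2 × 18 = 19.2 + 6.4 + 0.4 + 0.84 + 9 = 35.84
Plan B = 1/7 × 84 + 3/7 × 105 + 3/7 × 61 = 12 + 45 + 26.1429 = 83.1429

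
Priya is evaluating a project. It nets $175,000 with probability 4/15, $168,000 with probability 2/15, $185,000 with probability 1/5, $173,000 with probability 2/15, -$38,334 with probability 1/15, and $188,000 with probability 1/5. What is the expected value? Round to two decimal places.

EV = 4/15 × 175000 + 2/15 × 168000 + 1/5 × 185000 + 2/15 × 173000 + 1/15 × (-38334) + 1/5 × 188000 = 46666.6667 + 22400 + 37000 + 23066.6667 − 2555.6 + 37600 = 164177.7333

$164,177.73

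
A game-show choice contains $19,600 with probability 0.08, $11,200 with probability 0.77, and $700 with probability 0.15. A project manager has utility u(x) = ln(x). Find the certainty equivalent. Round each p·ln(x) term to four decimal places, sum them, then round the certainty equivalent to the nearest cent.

$7,727.96

E[u] = 0.08·ln(19600) + 0.77·ln(11200) + 0.15·ln(700) = 0.7907 + 7.1792 + 0.9827 = 8.9526
CE = e^8.9526 ≈ 7727.96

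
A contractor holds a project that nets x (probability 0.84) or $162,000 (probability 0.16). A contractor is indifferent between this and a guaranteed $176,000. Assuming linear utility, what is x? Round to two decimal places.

x = $178,666.67

0.84·x + 0.16·162000 = 176000
0.84·x = 176000 − 25920 = 150080
x = 150080 / 0.84 = 178666.6667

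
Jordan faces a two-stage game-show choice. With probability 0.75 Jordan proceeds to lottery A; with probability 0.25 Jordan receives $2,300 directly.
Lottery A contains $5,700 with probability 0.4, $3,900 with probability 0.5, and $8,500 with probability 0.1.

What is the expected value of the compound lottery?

$4,385

EV(A) = 0.4 × 5700 + 0.5 × 3900 + 0.1 × 8500 = 2280 + 1950 + 850 = 5080
Branch B: 2300 (certain)
Overall = 0.75 × 5080 + 0.25 × 2300 = 3810 + 575 = 4385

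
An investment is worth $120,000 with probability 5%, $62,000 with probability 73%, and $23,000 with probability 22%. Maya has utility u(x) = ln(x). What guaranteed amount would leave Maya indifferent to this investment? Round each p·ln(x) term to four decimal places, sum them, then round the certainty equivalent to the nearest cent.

$51,523.85

E[u] = 0.05·ln(120000) + 0.73·ln(62000) + 0.22·ln(23000) = 0.5848 + 8.0555 + 2.2095 = 10.8498
CE = e^10.8498 ≈ 51523.85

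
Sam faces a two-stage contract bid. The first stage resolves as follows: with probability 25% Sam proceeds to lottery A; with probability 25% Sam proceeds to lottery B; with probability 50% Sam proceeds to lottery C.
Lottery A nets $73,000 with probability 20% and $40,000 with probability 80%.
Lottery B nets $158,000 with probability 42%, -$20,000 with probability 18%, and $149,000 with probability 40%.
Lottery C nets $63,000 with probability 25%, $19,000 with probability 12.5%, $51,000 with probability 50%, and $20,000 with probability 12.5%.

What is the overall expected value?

EV(A) = 0.2 × 73000 + 0.8 × 40000 = 14600 + 32000 = 46600
EV(B) = 0.42 × 158000 + 0.18 × (-20000) + 0.4 × 149000 = 66360 − 3600 + 59600 = 122360
EV(C) = 0.25 × 63000 + 0.125 × 19000 + 0.5 × 51000 + 0.125 × 20000 = 15750 + 2375 + 25500 + 2500 = 46125
Overall = 0.25 × 46600 + 0.25 × 122360 + 0.5 × 46125 = 11650 + 30590 + 23062.5 = 65302.5

$65,302.50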